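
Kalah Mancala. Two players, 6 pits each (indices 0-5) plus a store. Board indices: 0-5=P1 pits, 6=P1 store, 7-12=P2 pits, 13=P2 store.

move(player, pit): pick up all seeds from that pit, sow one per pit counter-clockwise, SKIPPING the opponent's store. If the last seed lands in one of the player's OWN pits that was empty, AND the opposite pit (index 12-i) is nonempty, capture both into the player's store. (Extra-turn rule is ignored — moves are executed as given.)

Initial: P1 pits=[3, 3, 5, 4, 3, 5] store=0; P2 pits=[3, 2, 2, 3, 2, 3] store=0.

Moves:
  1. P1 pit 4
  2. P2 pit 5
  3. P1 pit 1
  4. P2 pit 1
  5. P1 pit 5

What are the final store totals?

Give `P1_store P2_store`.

Answer: 2 1

Derivation:
Move 1: P1 pit4 -> P1=[3,3,5,4,0,6](1) P2=[4,2,2,3,2,3](0)
Move 2: P2 pit5 -> P1=[4,4,5,4,0,6](1) P2=[4,2,2,3,2,0](1)
Move 3: P1 pit1 -> P1=[4,0,6,5,1,7](1) P2=[4,2,2,3,2,0](1)
Move 4: P2 pit1 -> P1=[4,0,6,5,1,7](1) P2=[4,0,3,4,2,0](1)
Move 5: P1 pit5 -> P1=[4,0,6,5,1,0](2) P2=[5,1,4,5,3,1](1)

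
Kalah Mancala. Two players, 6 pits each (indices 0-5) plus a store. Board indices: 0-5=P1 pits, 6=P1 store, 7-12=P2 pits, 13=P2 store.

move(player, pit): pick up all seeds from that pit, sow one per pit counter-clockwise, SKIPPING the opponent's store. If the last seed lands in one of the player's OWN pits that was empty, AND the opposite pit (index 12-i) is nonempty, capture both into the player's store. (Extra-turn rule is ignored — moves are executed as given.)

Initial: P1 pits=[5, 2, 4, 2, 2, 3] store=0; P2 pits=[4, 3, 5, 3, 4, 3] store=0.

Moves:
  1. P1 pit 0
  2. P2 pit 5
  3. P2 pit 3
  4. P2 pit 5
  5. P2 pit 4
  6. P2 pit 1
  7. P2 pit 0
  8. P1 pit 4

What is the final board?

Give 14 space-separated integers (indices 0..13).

Move 1: P1 pit0 -> P1=[0,3,5,3,3,4](0) P2=[4,3,5,3,4,3](0)
Move 2: P2 pit5 -> P1=[1,4,5,3,3,4](0) P2=[4,3,5,3,4,0](1)
Move 3: P2 pit3 -> P1=[1,4,5,3,3,4](0) P2=[4,3,5,0,5,1](2)
Move 4: P2 pit5 -> P1=[1,4,5,3,3,4](0) P2=[4,3,5,0,5,0](3)
Move 5: P2 pit4 -> P1=[2,5,6,3,3,4](0) P2=[4,3,5,0,0,1](4)
Move 6: P2 pit1 -> P1=[2,0,6,3,3,4](0) P2=[4,0,6,1,0,1](10)
Move 7: P2 pit0 -> P1=[2,0,6,3,3,4](0) P2=[0,1,7,2,1,1](10)
Move 8: P1 pit4 -> P1=[2,0,6,3,0,5](1) P2=[1,1,7,2,1,1](10)

Answer: 2 0 6 3 0 5 1 1 1 7 2 1 1 10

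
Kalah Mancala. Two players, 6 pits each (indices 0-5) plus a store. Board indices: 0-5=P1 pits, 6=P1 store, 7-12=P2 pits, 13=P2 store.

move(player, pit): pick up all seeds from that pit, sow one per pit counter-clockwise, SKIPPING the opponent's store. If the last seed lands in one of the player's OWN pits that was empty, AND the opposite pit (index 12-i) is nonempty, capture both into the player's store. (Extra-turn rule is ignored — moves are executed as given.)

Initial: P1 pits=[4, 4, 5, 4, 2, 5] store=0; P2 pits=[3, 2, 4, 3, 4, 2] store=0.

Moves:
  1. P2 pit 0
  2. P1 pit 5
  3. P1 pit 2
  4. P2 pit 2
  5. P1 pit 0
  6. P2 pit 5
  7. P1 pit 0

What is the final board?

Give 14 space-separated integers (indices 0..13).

Answer: 0 8 1 6 4 2 2 2 4 0 6 5 0 2

Derivation:
Move 1: P2 pit0 -> P1=[4,4,5,4,2,5](0) P2=[0,3,5,4,4,2](0)
Move 2: P1 pit5 -> P1=[4,4,5,4,2,0](1) P2=[1,4,6,5,4,2](0)
Move 3: P1 pit2 -> P1=[4,4,0,5,3,1](2) P2=[2,4,6,5,4,2](0)
Move 4: P2 pit2 -> P1=[5,5,0,5,3,1](2) P2=[2,4,0,6,5,3](1)
Move 5: P1 pit0 -> P1=[0,6,1,6,4,2](2) P2=[2,4,0,6,5,3](1)
Move 6: P2 pit5 -> P1=[1,7,1,6,4,2](2) P2=[2,4,0,6,5,0](2)
Move 7: P1 pit0 -> P1=[0,8,1,6,4,2](2) P2=[2,4,0,6,5,0](2)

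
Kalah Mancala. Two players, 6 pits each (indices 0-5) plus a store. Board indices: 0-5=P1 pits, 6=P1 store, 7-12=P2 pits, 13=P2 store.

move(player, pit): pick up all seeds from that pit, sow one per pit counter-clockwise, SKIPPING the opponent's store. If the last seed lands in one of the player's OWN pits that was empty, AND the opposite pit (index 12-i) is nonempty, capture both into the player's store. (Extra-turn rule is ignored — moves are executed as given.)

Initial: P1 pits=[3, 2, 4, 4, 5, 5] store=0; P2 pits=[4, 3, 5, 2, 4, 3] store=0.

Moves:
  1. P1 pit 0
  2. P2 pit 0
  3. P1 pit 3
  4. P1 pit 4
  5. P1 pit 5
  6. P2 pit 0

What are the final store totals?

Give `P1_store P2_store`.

Answer: 3 0

Derivation:
Move 1: P1 pit0 -> P1=[0,3,5,5,5,5](0) P2=[4,3,5,2,4,3](0)
Move 2: P2 pit0 -> P1=[0,3,5,5,5,5](0) P2=[0,4,6,3,5,3](0)
Move 3: P1 pit3 -> P1=[0,3,5,0,6,6](1) P2=[1,5,6,3,5,3](0)
Move 4: P1 pit4 -> P1=[0,3,5,0,0,7](2) P2=[2,6,7,4,5,3](0)
Move 5: P1 pit5 -> P1=[0,3,5,0,0,0](3) P2=[3,7,8,5,6,4](0)
Move 6: P2 pit0 -> P1=[0,3,5,0,0,0](3) P2=[0,8,9,6,6,4](0)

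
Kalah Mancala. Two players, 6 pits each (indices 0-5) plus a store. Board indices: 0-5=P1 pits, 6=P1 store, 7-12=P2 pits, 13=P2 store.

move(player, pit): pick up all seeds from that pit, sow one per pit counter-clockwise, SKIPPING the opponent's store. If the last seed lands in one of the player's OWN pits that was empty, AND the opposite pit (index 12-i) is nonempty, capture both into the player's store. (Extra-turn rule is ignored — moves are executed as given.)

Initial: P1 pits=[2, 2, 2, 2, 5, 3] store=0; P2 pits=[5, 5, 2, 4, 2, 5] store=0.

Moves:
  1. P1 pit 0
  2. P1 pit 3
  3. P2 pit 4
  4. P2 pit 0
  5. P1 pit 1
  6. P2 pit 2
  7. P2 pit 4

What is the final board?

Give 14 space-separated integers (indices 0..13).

Move 1: P1 pit0 -> P1=[0,3,3,2,5,3](0) P2=[5,5,2,4,2,5](0)
Move 2: P1 pit3 -> P1=[0,3,3,0,6,4](0) P2=[5,5,2,4,2,5](0)
Move 3: P2 pit4 -> P1=[0,3,3,0,6,4](0) P2=[5,5,2,4,0,6](1)
Move 4: P2 pit0 -> P1=[0,3,3,0,6,4](0) P2=[0,6,3,5,1,7](1)
Move 5: P1 pit1 -> P1=[0,0,4,1,7,4](0) P2=[0,6,3,5,1,7](1)
Move 6: P2 pit2 -> P1=[0,0,4,1,7,4](0) P2=[0,6,0,6,2,8](1)
Move 7: P2 pit4 -> P1=[0,0,4,1,7,4](0) P2=[0,6,0,6,0,9](2)

Answer: 0 0 4 1 7 4 0 0 6 0 6 0 9 2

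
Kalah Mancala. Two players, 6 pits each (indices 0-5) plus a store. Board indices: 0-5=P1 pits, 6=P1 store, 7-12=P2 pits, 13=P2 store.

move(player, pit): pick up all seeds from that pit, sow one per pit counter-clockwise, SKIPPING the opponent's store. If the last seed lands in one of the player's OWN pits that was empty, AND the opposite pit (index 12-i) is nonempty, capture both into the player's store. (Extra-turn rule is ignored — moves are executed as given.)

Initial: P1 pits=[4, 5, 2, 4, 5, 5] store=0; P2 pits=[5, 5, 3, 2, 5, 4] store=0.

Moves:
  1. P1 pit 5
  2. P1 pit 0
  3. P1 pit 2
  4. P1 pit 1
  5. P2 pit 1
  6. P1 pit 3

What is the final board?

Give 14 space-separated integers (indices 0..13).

Move 1: P1 pit5 -> P1=[4,5,2,4,5,0](1) P2=[6,6,4,3,5,4](0)
Move 2: P1 pit0 -> P1=[0,6,3,5,6,0](1) P2=[6,6,4,3,5,4](0)
Move 3: P1 pit2 -> P1=[0,6,0,6,7,0](8) P2=[0,6,4,3,5,4](0)
Move 4: P1 pit1 -> P1=[0,0,1,7,8,1](9) P2=[1,6,4,3,5,4](0)
Move 5: P2 pit1 -> P1=[1,0,1,7,8,1](9) P2=[1,0,5,4,6,5](1)
Move 6: P1 pit3 -> P1=[1,0,1,0,9,2](10) P2=[2,1,6,5,6,5](1)

Answer: 1 0 1 0 9 2 10 2 1 6 5 6 5 1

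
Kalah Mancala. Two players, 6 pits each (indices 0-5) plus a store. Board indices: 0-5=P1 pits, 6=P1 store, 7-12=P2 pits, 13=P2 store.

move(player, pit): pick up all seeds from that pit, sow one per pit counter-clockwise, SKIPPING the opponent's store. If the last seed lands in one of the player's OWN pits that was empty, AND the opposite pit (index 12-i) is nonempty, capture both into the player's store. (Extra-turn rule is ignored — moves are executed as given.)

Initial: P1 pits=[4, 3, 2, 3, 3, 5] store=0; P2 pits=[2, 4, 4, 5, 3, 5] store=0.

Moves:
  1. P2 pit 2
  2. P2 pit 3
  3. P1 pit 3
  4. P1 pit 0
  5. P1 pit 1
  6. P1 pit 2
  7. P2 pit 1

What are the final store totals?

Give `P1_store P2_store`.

Move 1: P2 pit2 -> P1=[4,3,2,3,3,5](0) P2=[2,4,0,6,4,6](1)
Move 2: P2 pit3 -> P1=[5,4,3,3,3,5](0) P2=[2,4,0,0,5,7](2)
Move 3: P1 pit3 -> P1=[5,4,3,0,4,6](1) P2=[2,4,0,0,5,7](2)
Move 4: P1 pit0 -> P1=[0,5,4,1,5,7](1) P2=[2,4,0,0,5,7](2)
Move 5: P1 pit1 -> P1=[0,0,5,2,6,8](2) P2=[2,4,0,0,5,7](2)
Move 6: P1 pit2 -> P1=[0,0,0,3,7,9](3) P2=[3,4,0,0,5,7](2)
Move 7: P2 pit1 -> P1=[0,0,0,3,7,9](3) P2=[3,0,1,1,6,8](2)

Answer: 3 2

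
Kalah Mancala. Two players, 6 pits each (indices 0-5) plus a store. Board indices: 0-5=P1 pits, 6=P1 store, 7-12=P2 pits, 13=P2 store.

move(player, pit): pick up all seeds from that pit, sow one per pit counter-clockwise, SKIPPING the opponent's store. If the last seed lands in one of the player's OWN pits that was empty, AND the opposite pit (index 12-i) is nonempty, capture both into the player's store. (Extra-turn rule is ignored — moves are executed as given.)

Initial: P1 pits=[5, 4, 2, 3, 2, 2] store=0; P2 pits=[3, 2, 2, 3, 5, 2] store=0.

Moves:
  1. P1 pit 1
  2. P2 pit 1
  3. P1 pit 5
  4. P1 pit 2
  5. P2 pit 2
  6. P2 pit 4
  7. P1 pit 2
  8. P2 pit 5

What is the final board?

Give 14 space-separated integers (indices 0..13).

Answer: 7 2 1 7 4 0 6 0 1 0 5 0 0 2

Derivation:
Move 1: P1 pit1 -> P1=[5,0,3,4,3,3](0) P2=[3,2,2,3,5,2](0)
Move 2: P2 pit1 -> P1=[5,0,3,4,3,3](0) P2=[3,0,3,4,5,2](0)
Move 3: P1 pit5 -> P1=[5,0,3,4,3,0](1) P2=[4,1,3,4,5,2](0)
Move 4: P1 pit2 -> P1=[5,0,0,5,4,0](6) P2=[0,1,3,4,5,2](0)
Move 5: P2 pit2 -> P1=[5,0,0,5,4,0](6) P2=[0,1,0,5,6,3](0)
Move 6: P2 pit4 -> P1=[6,1,1,6,4,0](6) P2=[0,1,0,5,0,4](1)
Move 7: P1 pit2 -> P1=[6,1,0,7,4,0](6) P2=[0,1,0,5,0,4](1)
Move 8: P2 pit5 -> P1=[7,2,1,7,4,0](6) P2=[0,1,0,5,0,0](2)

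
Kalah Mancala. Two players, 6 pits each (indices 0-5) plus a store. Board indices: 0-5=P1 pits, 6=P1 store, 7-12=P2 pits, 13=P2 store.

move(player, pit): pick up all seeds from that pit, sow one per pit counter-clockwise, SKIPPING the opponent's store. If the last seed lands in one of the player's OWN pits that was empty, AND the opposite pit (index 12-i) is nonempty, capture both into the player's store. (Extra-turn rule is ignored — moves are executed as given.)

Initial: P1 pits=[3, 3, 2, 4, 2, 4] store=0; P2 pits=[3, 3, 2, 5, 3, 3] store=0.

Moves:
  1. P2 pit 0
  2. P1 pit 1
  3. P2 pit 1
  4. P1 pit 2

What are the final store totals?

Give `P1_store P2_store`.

Move 1: P2 pit0 -> P1=[3,3,2,4,2,4](0) P2=[0,4,3,6,3,3](0)
Move 2: P1 pit1 -> P1=[3,0,3,5,3,4](0) P2=[0,4,3,6,3,3](0)
Move 3: P2 pit1 -> P1=[3,0,3,5,3,4](0) P2=[0,0,4,7,4,4](0)
Move 4: P1 pit2 -> P1=[3,0,0,6,4,5](0) P2=[0,0,4,7,4,4](0)

Answer: 0 0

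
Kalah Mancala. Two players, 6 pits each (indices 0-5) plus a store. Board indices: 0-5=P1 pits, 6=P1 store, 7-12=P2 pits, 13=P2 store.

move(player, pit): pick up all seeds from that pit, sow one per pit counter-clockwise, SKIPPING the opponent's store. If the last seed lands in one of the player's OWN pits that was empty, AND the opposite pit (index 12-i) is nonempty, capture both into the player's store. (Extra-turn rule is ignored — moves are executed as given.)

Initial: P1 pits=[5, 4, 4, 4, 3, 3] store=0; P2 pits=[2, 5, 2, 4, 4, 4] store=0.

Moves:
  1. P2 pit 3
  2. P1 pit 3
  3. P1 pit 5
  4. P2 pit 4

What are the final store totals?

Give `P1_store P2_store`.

Answer: 2 2

Derivation:
Move 1: P2 pit3 -> P1=[6,4,4,4,3,3](0) P2=[2,5,2,0,5,5](1)
Move 2: P1 pit3 -> P1=[6,4,4,0,4,4](1) P2=[3,5,2,0,5,5](1)
Move 3: P1 pit5 -> P1=[6,4,4,0,4,0](2) P2=[4,6,3,0,5,5](1)
Move 4: P2 pit4 -> P1=[7,5,5,0,4,0](2) P2=[4,6,3,0,0,6](2)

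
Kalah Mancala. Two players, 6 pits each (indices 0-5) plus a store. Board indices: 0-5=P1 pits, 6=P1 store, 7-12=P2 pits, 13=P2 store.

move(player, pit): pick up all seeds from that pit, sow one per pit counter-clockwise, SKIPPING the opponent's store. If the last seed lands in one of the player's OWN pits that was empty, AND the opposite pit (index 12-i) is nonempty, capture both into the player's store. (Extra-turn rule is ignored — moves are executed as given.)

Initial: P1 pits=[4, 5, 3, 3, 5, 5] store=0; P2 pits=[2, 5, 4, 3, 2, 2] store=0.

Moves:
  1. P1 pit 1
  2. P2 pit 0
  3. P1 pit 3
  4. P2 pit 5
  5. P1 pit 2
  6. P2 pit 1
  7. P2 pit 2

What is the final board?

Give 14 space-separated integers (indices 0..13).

Answer: 7 1 0 1 8 8 3 1 0 0 5 4 2 3

Derivation:
Move 1: P1 pit1 -> P1=[4,0,4,4,6,6](1) P2=[2,5,4,3,2,2](0)
Move 2: P2 pit0 -> P1=[4,0,4,4,6,6](1) P2=[0,6,5,3,2,2](0)
Move 3: P1 pit3 -> P1=[4,0,4,0,7,7](2) P2=[1,6,5,3,2,2](0)
Move 4: P2 pit5 -> P1=[5,0,4,0,7,7](2) P2=[1,6,5,3,2,0](1)
Move 5: P1 pit2 -> P1=[5,0,0,1,8,8](3) P2=[1,6,5,3,2,0](1)
Move 6: P2 pit1 -> P1=[6,0,0,1,8,8](3) P2=[1,0,6,4,3,1](2)
Move 7: P2 pit2 -> P1=[7,1,0,1,8,8](3) P2=[1,0,0,5,4,2](3)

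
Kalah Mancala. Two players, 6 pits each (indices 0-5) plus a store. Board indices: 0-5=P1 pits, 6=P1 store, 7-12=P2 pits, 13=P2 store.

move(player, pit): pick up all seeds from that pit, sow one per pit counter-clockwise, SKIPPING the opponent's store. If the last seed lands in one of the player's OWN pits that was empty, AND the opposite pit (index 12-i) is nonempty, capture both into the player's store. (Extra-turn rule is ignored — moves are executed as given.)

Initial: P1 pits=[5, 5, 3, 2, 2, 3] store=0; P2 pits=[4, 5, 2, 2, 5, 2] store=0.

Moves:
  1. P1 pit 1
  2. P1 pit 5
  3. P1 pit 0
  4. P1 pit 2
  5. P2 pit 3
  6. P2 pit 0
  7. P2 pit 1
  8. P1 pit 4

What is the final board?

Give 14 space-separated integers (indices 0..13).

Move 1: P1 pit1 -> P1=[5,0,4,3,3,4](1) P2=[4,5,2,2,5,2](0)
Move 2: P1 pit5 -> P1=[5,0,4,3,3,0](2) P2=[5,6,3,2,5,2](0)
Move 3: P1 pit0 -> P1=[0,1,5,4,4,0](8) P2=[0,6,3,2,5,2](0)
Move 4: P1 pit2 -> P1=[0,1,0,5,5,1](9) P2=[1,6,3,2,5,2](0)
Move 5: P2 pit3 -> P1=[0,1,0,5,5,1](9) P2=[1,6,3,0,6,3](0)
Move 6: P2 pit0 -> P1=[0,1,0,5,5,1](9) P2=[0,7,3,0,6,3](0)
Move 7: P2 pit1 -> P1=[1,2,0,5,5,1](9) P2=[0,0,4,1,7,4](1)
Move 8: P1 pit4 -> P1=[1,2,0,5,0,2](10) P2=[1,1,5,1,7,4](1)

Answer: 1 2 0 5 0 2 10 1 1 5 1 7 4 1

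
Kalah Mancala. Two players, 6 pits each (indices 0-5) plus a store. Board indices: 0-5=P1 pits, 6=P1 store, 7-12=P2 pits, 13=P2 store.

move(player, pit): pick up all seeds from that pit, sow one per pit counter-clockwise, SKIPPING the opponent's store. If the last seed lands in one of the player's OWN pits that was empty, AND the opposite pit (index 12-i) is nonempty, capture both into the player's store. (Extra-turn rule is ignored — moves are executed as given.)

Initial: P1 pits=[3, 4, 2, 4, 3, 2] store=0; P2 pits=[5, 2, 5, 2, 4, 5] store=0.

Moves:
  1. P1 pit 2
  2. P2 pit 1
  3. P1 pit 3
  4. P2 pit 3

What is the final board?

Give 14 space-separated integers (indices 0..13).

Move 1: P1 pit2 -> P1=[3,4,0,5,4,2](0) P2=[5,2,5,2,4,5](0)
Move 2: P2 pit1 -> P1=[3,4,0,5,4,2](0) P2=[5,0,6,3,4,5](0)
Move 3: P1 pit3 -> P1=[3,4,0,0,5,3](1) P2=[6,1,6,3,4,5](0)
Move 4: P2 pit3 -> P1=[3,4,0,0,5,3](1) P2=[6,1,6,0,5,6](1)

Answer: 3 4 0 0 5 3 1 6 1 6 0 5 6 1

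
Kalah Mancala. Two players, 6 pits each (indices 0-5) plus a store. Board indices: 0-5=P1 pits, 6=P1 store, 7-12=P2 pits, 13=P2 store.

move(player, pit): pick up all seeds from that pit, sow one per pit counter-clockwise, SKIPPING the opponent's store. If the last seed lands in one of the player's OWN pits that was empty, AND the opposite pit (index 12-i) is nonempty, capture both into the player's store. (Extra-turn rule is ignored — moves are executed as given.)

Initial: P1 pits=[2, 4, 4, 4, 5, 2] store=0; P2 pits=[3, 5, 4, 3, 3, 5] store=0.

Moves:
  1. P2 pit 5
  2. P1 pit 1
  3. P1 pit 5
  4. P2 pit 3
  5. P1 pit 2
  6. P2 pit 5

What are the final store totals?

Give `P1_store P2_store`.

Answer: 3 3

Derivation:
Move 1: P2 pit5 -> P1=[3,5,5,5,5,2](0) P2=[3,5,4,3,3,0](1)
Move 2: P1 pit1 -> P1=[3,0,6,6,6,3](1) P2=[3,5,4,3,3,0](1)
Move 3: P1 pit5 -> P1=[3,0,6,6,6,0](2) P2=[4,6,4,3,3,0](1)
Move 4: P2 pit3 -> P1=[3,0,6,6,6,0](2) P2=[4,6,4,0,4,1](2)
Move 5: P1 pit2 -> P1=[3,0,0,7,7,1](3) P2=[5,7,4,0,4,1](2)
Move 6: P2 pit5 -> P1=[3,0,0,7,7,1](3) P2=[5,7,4,0,4,0](3)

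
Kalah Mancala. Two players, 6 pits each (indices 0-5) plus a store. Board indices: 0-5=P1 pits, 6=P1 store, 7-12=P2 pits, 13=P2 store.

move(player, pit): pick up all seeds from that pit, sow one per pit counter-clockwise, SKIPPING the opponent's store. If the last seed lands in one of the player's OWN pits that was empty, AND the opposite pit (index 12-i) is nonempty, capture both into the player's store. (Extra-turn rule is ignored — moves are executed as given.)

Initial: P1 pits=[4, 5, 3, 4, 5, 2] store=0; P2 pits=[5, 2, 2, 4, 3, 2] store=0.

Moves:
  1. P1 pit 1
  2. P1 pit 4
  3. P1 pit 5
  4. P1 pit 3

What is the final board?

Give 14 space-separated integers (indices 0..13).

Answer: 4 0 4 0 1 1 4 8 5 4 5 3 2 0

Derivation:
Move 1: P1 pit1 -> P1=[4,0,4,5,6,3](1) P2=[5,2,2,4,3,2](0)
Move 2: P1 pit4 -> P1=[4,0,4,5,0,4](2) P2=[6,3,3,5,3,2](0)
Move 3: P1 pit5 -> P1=[4,0,4,5,0,0](3) P2=[7,4,4,5,3,2](0)
Move 4: P1 pit3 -> P1=[4,0,4,0,1,1](4) P2=[8,5,4,5,3,2](0)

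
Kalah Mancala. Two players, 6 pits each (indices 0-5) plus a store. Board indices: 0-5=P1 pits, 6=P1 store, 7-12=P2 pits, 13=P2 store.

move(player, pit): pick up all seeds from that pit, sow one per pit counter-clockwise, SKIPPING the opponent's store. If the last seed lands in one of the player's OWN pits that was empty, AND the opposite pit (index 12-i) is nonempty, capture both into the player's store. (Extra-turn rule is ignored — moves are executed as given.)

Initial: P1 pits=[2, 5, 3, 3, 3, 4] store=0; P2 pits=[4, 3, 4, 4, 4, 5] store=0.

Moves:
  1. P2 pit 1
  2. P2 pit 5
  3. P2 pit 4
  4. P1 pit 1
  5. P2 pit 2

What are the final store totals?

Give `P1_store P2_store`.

Move 1: P2 pit1 -> P1=[2,5,3,3,3,4](0) P2=[4,0,5,5,5,5](0)
Move 2: P2 pit5 -> P1=[3,6,4,4,3,4](0) P2=[4,0,5,5,5,0](1)
Move 3: P2 pit4 -> P1=[4,7,5,4,3,4](0) P2=[4,0,5,5,0,1](2)
Move 4: P1 pit1 -> P1=[4,0,6,5,4,5](1) P2=[5,1,5,5,0,1](2)
Move 5: P2 pit2 -> P1=[5,0,6,5,4,5](1) P2=[5,1,0,6,1,2](3)

Answer: 1 3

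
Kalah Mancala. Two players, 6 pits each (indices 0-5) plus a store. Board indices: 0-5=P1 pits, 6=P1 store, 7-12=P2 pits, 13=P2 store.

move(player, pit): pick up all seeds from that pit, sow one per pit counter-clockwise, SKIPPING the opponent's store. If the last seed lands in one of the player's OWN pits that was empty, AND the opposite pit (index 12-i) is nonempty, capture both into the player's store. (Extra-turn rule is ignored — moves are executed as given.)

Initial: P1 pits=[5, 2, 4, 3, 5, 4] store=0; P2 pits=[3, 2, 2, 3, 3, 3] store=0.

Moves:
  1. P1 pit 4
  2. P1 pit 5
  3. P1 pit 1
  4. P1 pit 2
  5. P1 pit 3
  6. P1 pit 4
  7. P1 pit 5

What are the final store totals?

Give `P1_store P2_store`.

Move 1: P1 pit4 -> P1=[5,2,4,3,0,5](1) P2=[4,3,3,3,3,3](0)
Move 2: P1 pit5 -> P1=[5,2,4,3,0,0](2) P2=[5,4,4,4,3,3](0)
Move 3: P1 pit1 -> P1=[5,0,5,4,0,0](2) P2=[5,4,4,4,3,3](0)
Move 4: P1 pit2 -> P1=[5,0,0,5,1,1](3) P2=[6,4,4,4,3,3](0)
Move 5: P1 pit3 -> P1=[5,0,0,0,2,2](4) P2=[7,5,4,4,3,3](0)
Move 6: P1 pit4 -> P1=[5,0,0,0,0,3](5) P2=[7,5,4,4,3,3](0)
Move 7: P1 pit5 -> P1=[5,0,0,0,0,0](6) P2=[8,6,4,4,3,3](0)

Answer: 6 0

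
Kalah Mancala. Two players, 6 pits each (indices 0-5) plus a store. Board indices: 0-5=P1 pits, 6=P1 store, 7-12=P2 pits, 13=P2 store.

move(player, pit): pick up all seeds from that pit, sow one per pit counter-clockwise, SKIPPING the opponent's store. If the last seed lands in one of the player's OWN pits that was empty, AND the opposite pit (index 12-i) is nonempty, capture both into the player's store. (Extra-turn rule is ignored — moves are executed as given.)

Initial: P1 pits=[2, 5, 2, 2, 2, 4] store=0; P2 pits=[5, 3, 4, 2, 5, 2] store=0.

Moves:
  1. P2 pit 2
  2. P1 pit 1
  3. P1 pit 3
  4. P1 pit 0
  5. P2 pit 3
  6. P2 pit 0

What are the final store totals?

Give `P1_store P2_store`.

Answer: 2 2

Derivation:
Move 1: P2 pit2 -> P1=[2,5,2,2,2,4](0) P2=[5,3,0,3,6,3](1)
Move 2: P1 pit1 -> P1=[2,0,3,3,3,5](1) P2=[5,3,0,3,6,3](1)
Move 3: P1 pit3 -> P1=[2,0,3,0,4,6](2) P2=[5,3,0,3,6,3](1)
Move 4: P1 pit0 -> P1=[0,1,4,0,4,6](2) P2=[5,3,0,3,6,3](1)
Move 5: P2 pit3 -> P1=[0,1,4,0,4,6](2) P2=[5,3,0,0,7,4](2)
Move 6: P2 pit0 -> P1=[0,1,4,0,4,6](2) P2=[0,4,1,1,8,5](2)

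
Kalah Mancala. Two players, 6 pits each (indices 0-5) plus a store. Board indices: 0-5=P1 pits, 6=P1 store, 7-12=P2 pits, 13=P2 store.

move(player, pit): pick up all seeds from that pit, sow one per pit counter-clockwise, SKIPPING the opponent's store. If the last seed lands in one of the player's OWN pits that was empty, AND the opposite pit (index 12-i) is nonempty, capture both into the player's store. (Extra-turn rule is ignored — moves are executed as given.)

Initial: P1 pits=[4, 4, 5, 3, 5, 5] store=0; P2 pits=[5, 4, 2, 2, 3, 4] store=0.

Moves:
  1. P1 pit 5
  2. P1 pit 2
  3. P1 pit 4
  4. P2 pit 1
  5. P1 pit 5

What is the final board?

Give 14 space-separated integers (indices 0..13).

Answer: 5 4 0 4 0 0 4 9 0 5 5 4 5 1

Derivation:
Move 1: P1 pit5 -> P1=[4,4,5,3,5,0](1) P2=[6,5,3,3,3,4](0)
Move 2: P1 pit2 -> P1=[4,4,0,4,6,1](2) P2=[7,5,3,3,3,4](0)
Move 3: P1 pit4 -> P1=[4,4,0,4,0,2](3) P2=[8,6,4,4,3,4](0)
Move 4: P2 pit1 -> P1=[5,4,0,4,0,2](3) P2=[8,0,5,5,4,5](1)
Move 5: P1 pit5 -> P1=[5,4,0,4,0,0](4) P2=[9,0,5,5,4,5](1)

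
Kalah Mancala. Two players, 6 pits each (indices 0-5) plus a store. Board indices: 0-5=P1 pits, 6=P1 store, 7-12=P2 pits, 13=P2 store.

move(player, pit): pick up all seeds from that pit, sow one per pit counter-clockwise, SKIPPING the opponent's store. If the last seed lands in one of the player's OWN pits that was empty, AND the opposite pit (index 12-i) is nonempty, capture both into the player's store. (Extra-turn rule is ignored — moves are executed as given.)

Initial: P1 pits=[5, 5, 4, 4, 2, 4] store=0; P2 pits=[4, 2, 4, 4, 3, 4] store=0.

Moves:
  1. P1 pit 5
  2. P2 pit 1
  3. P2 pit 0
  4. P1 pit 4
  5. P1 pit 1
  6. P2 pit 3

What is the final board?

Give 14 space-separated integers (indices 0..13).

Answer: 6 1 6 5 1 2 3 0 1 7 0 6 6 1

Derivation:
Move 1: P1 pit5 -> P1=[5,5,4,4,2,0](1) P2=[5,3,5,4,3,4](0)
Move 2: P2 pit1 -> P1=[5,5,4,4,2,0](1) P2=[5,0,6,5,4,4](0)
Move 3: P2 pit0 -> P1=[5,5,4,4,2,0](1) P2=[0,1,7,6,5,5](0)
Move 4: P1 pit4 -> P1=[5,5,4,4,0,1](2) P2=[0,1,7,6,5,5](0)
Move 5: P1 pit1 -> P1=[5,0,5,5,1,2](3) P2=[0,1,7,6,5,5](0)
Move 6: P2 pit3 -> P1=[6,1,6,5,1,2](3) P2=[0,1,7,0,6,6](1)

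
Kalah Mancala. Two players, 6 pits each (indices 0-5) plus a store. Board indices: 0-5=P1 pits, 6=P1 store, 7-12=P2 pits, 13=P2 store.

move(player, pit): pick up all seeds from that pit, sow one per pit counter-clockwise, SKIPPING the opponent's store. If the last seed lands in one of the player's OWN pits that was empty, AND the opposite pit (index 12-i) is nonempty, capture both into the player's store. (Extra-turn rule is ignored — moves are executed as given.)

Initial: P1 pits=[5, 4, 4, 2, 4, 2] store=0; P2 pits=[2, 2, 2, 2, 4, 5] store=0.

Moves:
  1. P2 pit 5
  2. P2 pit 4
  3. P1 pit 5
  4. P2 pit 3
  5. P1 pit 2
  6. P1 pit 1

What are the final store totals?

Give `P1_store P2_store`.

Move 1: P2 pit5 -> P1=[6,5,5,3,4,2](0) P2=[2,2,2,2,4,0](1)
Move 2: P2 pit4 -> P1=[7,6,5,3,4,2](0) P2=[2,2,2,2,0,1](2)
Move 3: P1 pit5 -> P1=[7,6,5,3,4,0](1) P2=[3,2,2,2,0,1](2)
Move 4: P2 pit3 -> P1=[7,6,5,3,4,0](1) P2=[3,2,2,0,1,2](2)
Move 5: P1 pit2 -> P1=[7,6,0,4,5,1](2) P2=[4,2,2,0,1,2](2)
Move 6: P1 pit1 -> P1=[7,0,1,5,6,2](3) P2=[5,2,2,0,1,2](2)

Answer: 3 2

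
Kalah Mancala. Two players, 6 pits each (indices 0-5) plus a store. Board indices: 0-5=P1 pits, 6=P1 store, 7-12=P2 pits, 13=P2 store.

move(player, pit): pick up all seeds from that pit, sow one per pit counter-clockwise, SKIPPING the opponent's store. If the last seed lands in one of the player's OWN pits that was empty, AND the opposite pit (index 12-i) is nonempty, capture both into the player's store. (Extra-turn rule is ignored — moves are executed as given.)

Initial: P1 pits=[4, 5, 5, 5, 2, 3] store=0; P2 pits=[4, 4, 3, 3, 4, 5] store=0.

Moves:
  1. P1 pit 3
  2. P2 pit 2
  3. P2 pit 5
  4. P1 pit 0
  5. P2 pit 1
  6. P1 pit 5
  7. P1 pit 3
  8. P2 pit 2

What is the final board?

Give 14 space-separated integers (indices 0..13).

Move 1: P1 pit3 -> P1=[4,5,5,0,3,4](1) P2=[5,5,3,3,4,5](0)
Move 2: P2 pit2 -> P1=[4,5,5,0,3,4](1) P2=[5,5,0,4,5,6](0)
Move 3: P2 pit5 -> P1=[5,6,6,1,4,4](1) P2=[5,5,0,4,5,0](1)
Move 4: P1 pit0 -> P1=[0,7,7,2,5,5](1) P2=[5,5,0,4,5,0](1)
Move 5: P2 pit1 -> P1=[0,7,7,2,5,5](1) P2=[5,0,1,5,6,1](2)
Move 6: P1 pit5 -> P1=[0,7,7,2,5,0](2) P2=[6,1,2,6,6,1](2)
Move 7: P1 pit3 -> P1=[0,7,7,0,6,0](9) P2=[0,1,2,6,6,1](2)
Move 8: P2 pit2 -> P1=[0,7,7,0,6,0](9) P2=[0,1,0,7,7,1](2)

Answer: 0 7 7 0 6 0 9 0 1 0 7 7 1 2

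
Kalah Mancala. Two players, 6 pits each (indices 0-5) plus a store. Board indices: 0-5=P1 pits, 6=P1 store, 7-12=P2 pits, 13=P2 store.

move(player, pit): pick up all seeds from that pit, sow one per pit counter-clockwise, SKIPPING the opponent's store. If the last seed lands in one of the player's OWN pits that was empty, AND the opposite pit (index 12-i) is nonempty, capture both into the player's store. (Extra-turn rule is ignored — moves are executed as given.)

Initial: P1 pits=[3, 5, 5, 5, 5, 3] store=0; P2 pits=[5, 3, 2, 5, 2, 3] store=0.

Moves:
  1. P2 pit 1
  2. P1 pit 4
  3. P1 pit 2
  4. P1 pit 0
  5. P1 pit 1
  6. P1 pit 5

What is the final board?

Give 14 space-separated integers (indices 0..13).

Answer: 0 0 2 8 2 0 4 9 2 5 7 4 3 0

Derivation:
Move 1: P2 pit1 -> P1=[3,5,5,5,5,3](0) P2=[5,0,3,6,3,3](0)
Move 2: P1 pit4 -> P1=[3,5,5,5,0,4](1) P2=[6,1,4,6,3,3](0)
Move 3: P1 pit2 -> P1=[3,5,0,6,1,5](2) P2=[7,1,4,6,3,3](0)
Move 4: P1 pit0 -> P1=[0,6,1,7,1,5](2) P2=[7,1,4,6,3,3](0)
Move 5: P1 pit1 -> P1=[0,0,2,8,2,6](3) P2=[8,1,4,6,3,3](0)
Move 6: P1 pit5 -> P1=[0,0,2,8,2,0](4) P2=[9,2,5,7,4,3](0)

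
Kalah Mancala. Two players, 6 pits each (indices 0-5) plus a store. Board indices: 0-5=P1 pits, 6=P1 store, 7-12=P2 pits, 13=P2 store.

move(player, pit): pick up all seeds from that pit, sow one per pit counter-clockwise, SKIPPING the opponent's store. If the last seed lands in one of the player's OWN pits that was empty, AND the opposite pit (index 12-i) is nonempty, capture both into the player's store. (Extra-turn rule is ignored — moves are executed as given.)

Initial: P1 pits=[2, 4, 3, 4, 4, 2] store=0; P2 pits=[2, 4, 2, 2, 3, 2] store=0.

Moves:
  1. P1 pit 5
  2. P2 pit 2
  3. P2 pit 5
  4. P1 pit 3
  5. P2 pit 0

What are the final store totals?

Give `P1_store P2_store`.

Answer: 2 1

Derivation:
Move 1: P1 pit5 -> P1=[2,4,3,4,4,0](1) P2=[3,4,2,2,3,2](0)
Move 2: P2 pit2 -> P1=[2,4,3,4,4,0](1) P2=[3,4,0,3,4,2](0)
Move 3: P2 pit5 -> P1=[3,4,3,4,4,0](1) P2=[3,4,0,3,4,0](1)
Move 4: P1 pit3 -> P1=[3,4,3,0,5,1](2) P2=[4,4,0,3,4,0](1)
Move 5: P2 pit0 -> P1=[3,4,3,0,5,1](2) P2=[0,5,1,4,5,0](1)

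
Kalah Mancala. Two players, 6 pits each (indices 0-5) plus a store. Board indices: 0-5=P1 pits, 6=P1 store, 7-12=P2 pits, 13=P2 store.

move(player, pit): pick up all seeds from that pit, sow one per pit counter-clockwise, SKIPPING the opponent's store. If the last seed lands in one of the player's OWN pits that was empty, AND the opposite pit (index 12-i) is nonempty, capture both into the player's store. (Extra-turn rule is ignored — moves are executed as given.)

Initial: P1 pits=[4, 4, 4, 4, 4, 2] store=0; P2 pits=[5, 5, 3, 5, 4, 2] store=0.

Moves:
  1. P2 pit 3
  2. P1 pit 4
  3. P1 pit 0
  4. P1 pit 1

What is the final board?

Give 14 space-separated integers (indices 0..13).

Answer: 0 0 6 6 2 5 2 7 6 3 0 5 3 1

Derivation:
Move 1: P2 pit3 -> P1=[5,5,4,4,4,2](0) P2=[5,5,3,0,5,3](1)
Move 2: P1 pit4 -> P1=[5,5,4,4,0,3](1) P2=[6,6,3,0,5,3](1)
Move 3: P1 pit0 -> P1=[0,6,5,5,1,4](1) P2=[6,6,3,0,5,3](1)
Move 4: P1 pit1 -> P1=[0,0,6,6,2,5](2) P2=[7,6,3,0,5,3](1)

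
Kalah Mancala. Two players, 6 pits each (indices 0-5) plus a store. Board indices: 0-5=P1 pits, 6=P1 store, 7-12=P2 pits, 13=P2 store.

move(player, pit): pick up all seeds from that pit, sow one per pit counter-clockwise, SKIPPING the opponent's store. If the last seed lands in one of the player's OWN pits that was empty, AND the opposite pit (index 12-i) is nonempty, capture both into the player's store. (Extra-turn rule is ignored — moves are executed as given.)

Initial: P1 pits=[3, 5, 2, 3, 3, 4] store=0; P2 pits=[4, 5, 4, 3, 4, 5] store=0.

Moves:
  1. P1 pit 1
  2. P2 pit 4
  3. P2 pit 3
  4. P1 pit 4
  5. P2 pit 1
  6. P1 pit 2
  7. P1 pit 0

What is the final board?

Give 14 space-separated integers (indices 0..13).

Move 1: P1 pit1 -> P1=[3,0,3,4,4,5](1) P2=[4,5,4,3,4,5](0)
Move 2: P2 pit4 -> P1=[4,1,3,4,4,5](1) P2=[4,5,4,3,0,6](1)
Move 3: P2 pit3 -> P1=[4,1,3,4,4,5](1) P2=[4,5,4,0,1,7](2)
Move 4: P1 pit4 -> P1=[4,1,3,4,0,6](2) P2=[5,6,4,0,1,7](2)
Move 5: P2 pit1 -> P1=[5,1,3,4,0,6](2) P2=[5,0,5,1,2,8](3)
Move 6: P1 pit2 -> P1=[5,1,0,5,1,7](2) P2=[5,0,5,1,2,8](3)
Move 7: P1 pit0 -> P1=[0,2,1,6,2,8](2) P2=[5,0,5,1,2,8](3)

Answer: 0 2 1 6 2 8 2 5 0 5 1 2 8 3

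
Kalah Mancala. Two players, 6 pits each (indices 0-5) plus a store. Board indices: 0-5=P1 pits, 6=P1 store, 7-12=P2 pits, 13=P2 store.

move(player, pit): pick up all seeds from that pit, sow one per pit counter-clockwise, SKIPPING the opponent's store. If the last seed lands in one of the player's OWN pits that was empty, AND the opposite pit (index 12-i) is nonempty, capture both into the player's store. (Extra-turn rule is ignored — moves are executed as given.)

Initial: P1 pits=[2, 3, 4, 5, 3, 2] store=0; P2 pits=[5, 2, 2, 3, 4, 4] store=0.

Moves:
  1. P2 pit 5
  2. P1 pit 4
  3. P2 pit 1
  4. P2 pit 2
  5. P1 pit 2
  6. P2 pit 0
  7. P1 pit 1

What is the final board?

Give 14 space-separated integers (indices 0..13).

Move 1: P2 pit5 -> P1=[3,4,5,5,3,2](0) P2=[5,2,2,3,4,0](1)
Move 2: P1 pit4 -> P1=[3,4,5,5,0,3](1) P2=[6,2,2,3,4,0](1)
Move 3: P2 pit1 -> P1=[3,4,5,5,0,3](1) P2=[6,0,3,4,4,0](1)
Move 4: P2 pit2 -> P1=[0,4,5,5,0,3](1) P2=[6,0,0,5,5,0](5)
Move 5: P1 pit2 -> P1=[0,4,0,6,1,4](2) P2=[7,0,0,5,5,0](5)
Move 6: P2 pit0 -> P1=[1,4,0,6,1,4](2) P2=[0,1,1,6,6,1](6)
Move 7: P1 pit1 -> P1=[1,0,1,7,2,5](2) P2=[0,1,1,6,6,1](6)

Answer: 1 0 1 7 2 5 2 0 1 1 6 6 1 6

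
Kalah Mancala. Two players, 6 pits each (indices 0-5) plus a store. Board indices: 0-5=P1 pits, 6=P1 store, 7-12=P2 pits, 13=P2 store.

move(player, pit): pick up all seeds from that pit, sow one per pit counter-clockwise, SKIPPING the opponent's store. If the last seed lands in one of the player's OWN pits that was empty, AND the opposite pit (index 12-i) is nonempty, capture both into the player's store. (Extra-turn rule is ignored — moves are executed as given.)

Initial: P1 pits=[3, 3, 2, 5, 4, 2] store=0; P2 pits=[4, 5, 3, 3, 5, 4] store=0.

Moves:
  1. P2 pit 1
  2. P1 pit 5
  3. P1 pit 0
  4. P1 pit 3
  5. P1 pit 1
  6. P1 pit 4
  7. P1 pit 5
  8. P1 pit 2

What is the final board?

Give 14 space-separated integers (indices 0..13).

Move 1: P2 pit1 -> P1=[3,3,2,5,4,2](0) P2=[4,0,4,4,6,5](1)
Move 2: P1 pit5 -> P1=[3,3,2,5,4,0](1) P2=[5,0,4,4,6,5](1)
Move 3: P1 pit0 -> P1=[0,4,3,6,4,0](1) P2=[5,0,4,4,6,5](1)
Move 4: P1 pit3 -> P1=[0,4,3,0,5,1](2) P2=[6,1,5,4,6,5](1)
Move 5: P1 pit1 -> P1=[0,0,4,1,6,2](2) P2=[6,1,5,4,6,5](1)
Move 6: P1 pit4 -> P1=[0,0,4,1,0,3](3) P2=[7,2,6,5,6,5](1)
Move 7: P1 pit5 -> P1=[0,0,4,1,0,0](4) P2=[8,3,6,5,6,5](1)
Move 8: P1 pit2 -> P1=[0,0,0,2,1,1](5) P2=[8,3,6,5,6,5](1)

Answer: 0 0 0 2 1 1 5 8 3 6 5 6 5 1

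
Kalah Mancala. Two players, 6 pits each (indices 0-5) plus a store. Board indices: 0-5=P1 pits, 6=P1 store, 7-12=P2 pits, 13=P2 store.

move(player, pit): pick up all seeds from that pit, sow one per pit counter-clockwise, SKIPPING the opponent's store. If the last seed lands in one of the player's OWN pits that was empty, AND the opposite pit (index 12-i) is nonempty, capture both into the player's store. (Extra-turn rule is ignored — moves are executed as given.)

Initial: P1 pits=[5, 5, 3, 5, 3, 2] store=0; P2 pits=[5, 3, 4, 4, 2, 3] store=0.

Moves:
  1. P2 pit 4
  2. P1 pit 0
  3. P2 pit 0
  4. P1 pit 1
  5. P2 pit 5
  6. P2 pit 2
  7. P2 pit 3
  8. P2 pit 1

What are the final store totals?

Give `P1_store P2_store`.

Answer: 1 4

Derivation:
Move 1: P2 pit4 -> P1=[5,5,3,5,3,2](0) P2=[5,3,4,4,0,4](1)
Move 2: P1 pit0 -> P1=[0,6,4,6,4,3](0) P2=[5,3,4,4,0,4](1)
Move 3: P2 pit0 -> P1=[0,6,4,6,4,3](0) P2=[0,4,5,5,1,5](1)
Move 4: P1 pit1 -> P1=[0,0,5,7,5,4](1) P2=[1,4,5,5,1,5](1)
Move 5: P2 pit5 -> P1=[1,1,6,8,5,4](1) P2=[1,4,5,5,1,0](2)
Move 6: P2 pit2 -> P1=[2,1,6,8,5,4](1) P2=[1,4,0,6,2,1](3)
Move 7: P2 pit3 -> P1=[3,2,7,8,5,4](1) P2=[1,4,0,0,3,2](4)
Move 8: P2 pit1 -> P1=[3,2,7,8,5,4](1) P2=[1,0,1,1,4,3](4)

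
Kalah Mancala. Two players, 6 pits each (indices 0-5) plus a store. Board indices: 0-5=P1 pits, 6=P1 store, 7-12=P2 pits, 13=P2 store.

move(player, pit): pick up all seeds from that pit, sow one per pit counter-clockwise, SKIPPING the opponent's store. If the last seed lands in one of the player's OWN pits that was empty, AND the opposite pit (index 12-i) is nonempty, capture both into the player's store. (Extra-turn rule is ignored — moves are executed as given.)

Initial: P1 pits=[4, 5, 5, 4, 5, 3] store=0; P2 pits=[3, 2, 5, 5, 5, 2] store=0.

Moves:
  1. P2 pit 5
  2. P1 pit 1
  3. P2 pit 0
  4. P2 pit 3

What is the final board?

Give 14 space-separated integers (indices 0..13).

Move 1: P2 pit5 -> P1=[5,5,5,4,5,3](0) P2=[3,2,5,5,5,0](1)
Move 2: P1 pit1 -> P1=[5,0,6,5,6,4](1) P2=[3,2,5,5,5,0](1)
Move 3: P2 pit0 -> P1=[5,0,6,5,6,4](1) P2=[0,3,6,6,5,0](1)
Move 4: P2 pit3 -> P1=[6,1,7,5,6,4](1) P2=[0,3,6,0,6,1](2)

Answer: 6 1 7 5 6 4 1 0 3 6 0 6 1 2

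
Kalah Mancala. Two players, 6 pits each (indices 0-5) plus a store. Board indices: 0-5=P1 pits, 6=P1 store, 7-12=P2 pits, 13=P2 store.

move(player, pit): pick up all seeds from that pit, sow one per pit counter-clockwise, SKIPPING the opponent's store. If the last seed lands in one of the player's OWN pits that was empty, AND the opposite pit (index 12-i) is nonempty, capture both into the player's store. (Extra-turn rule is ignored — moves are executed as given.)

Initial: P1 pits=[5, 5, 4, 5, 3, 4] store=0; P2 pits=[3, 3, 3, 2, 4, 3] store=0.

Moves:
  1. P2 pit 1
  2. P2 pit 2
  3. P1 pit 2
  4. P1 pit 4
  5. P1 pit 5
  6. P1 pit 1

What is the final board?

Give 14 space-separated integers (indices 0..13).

Move 1: P2 pit1 -> P1=[5,5,4,5,3,4](0) P2=[3,0,4,3,5,3](0)
Move 2: P2 pit2 -> P1=[5,5,4,5,3,4](0) P2=[3,0,0,4,6,4](1)
Move 3: P1 pit2 -> P1=[5,5,0,6,4,5](1) P2=[3,0,0,4,6,4](1)
Move 4: P1 pit4 -> P1=[5,5,0,6,0,6](2) P2=[4,1,0,4,6,4](1)
Move 5: P1 pit5 -> P1=[5,5,0,6,0,0](3) P2=[5,2,1,5,7,4](1)
Move 6: P1 pit1 -> P1=[5,0,1,7,1,1](4) P2=[5,2,1,5,7,4](1)

Answer: 5 0 1 7 1 1 4 5 2 1 5 7 4 1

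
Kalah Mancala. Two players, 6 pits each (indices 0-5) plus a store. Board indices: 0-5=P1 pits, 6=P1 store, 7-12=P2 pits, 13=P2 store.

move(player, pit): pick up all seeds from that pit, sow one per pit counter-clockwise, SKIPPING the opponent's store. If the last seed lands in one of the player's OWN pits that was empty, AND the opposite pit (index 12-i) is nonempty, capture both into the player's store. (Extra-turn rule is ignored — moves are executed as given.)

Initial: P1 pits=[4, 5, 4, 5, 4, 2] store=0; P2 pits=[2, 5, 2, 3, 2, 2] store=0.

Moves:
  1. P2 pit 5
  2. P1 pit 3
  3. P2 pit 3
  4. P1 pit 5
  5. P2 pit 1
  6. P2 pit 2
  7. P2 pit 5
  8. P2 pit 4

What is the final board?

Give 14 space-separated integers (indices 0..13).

Answer: 8 8 5 0 5 0 2 4 0 0 2 0 1 5

Derivation:
Move 1: P2 pit5 -> P1=[5,5,4,5,4,2](0) P2=[2,5,2,3,2,0](1)
Move 2: P1 pit3 -> P1=[5,5,4,0,5,3](1) P2=[3,6,2,3,2,0](1)
Move 3: P2 pit3 -> P1=[5,5,4,0,5,3](1) P2=[3,6,2,0,3,1](2)
Move 4: P1 pit5 -> P1=[5,5,4,0,5,0](2) P2=[4,7,2,0,3,1](2)
Move 5: P2 pit1 -> P1=[6,6,4,0,5,0](2) P2=[4,0,3,1,4,2](3)
Move 6: P2 pit2 -> P1=[6,6,4,0,5,0](2) P2=[4,0,0,2,5,3](3)
Move 7: P2 pit5 -> P1=[7,7,4,0,5,0](2) P2=[4,0,0,2,5,0](4)
Move 8: P2 pit4 -> P1=[8,8,5,0,5,0](2) P2=[4,0,0,2,0,1](5)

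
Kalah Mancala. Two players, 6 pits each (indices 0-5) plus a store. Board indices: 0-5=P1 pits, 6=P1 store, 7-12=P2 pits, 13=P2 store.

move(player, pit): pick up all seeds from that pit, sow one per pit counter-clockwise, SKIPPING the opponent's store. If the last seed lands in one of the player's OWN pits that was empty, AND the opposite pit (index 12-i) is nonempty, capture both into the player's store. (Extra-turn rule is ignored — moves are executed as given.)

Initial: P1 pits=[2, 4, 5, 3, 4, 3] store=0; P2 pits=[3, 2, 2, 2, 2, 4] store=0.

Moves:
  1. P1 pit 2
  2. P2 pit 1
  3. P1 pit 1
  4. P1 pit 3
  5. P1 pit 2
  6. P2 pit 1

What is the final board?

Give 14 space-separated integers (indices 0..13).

Answer: 2 0 0 0 7 6 6 5 0 1 3 2 4 0

Derivation:
Move 1: P1 pit2 -> P1=[2,4,0,4,5,4](1) P2=[4,2,2,2,2,4](0)
Move 2: P2 pit1 -> P1=[2,4,0,4,5,4](1) P2=[4,0,3,3,2,4](0)
Move 3: P1 pit1 -> P1=[2,0,1,5,6,5](1) P2=[4,0,3,3,2,4](0)
Move 4: P1 pit3 -> P1=[2,0,1,0,7,6](2) P2=[5,1,3,3,2,4](0)
Move 5: P1 pit2 -> P1=[2,0,0,0,7,6](6) P2=[5,1,0,3,2,4](0)
Move 6: P2 pit1 -> P1=[2,0,0,0,7,6](6) P2=[5,0,1,3,2,4](0)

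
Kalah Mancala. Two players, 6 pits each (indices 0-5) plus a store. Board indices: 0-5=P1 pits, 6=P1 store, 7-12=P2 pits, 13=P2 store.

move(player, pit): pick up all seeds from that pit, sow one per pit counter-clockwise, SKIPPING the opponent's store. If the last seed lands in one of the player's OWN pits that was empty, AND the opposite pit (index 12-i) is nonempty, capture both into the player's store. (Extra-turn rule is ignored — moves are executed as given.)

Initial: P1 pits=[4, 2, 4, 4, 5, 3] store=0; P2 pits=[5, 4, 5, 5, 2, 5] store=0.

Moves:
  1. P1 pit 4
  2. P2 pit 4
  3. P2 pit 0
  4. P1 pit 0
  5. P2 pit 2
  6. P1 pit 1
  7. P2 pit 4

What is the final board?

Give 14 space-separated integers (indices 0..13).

Move 1: P1 pit4 -> P1=[4,2,4,4,0,4](1) P2=[6,5,6,5,2,5](0)
Move 2: P2 pit4 -> P1=[4,2,4,4,0,4](1) P2=[6,5,6,5,0,6](1)
Move 3: P2 pit0 -> P1=[4,2,4,4,0,4](1) P2=[0,6,7,6,1,7](2)
Move 4: P1 pit0 -> P1=[0,3,5,5,0,4](8) P2=[0,0,7,6,1,7](2)
Move 5: P2 pit2 -> P1=[1,4,6,5,0,4](8) P2=[0,0,0,7,2,8](3)
Move 6: P1 pit1 -> P1=[1,0,7,6,1,5](8) P2=[0,0,0,7,2,8](3)
Move 7: P2 pit4 -> P1=[1,0,7,6,1,5](8) P2=[0,0,0,7,0,9](4)

Answer: 1 0 7 6 1 5 8 0 0 0 7 0 9 4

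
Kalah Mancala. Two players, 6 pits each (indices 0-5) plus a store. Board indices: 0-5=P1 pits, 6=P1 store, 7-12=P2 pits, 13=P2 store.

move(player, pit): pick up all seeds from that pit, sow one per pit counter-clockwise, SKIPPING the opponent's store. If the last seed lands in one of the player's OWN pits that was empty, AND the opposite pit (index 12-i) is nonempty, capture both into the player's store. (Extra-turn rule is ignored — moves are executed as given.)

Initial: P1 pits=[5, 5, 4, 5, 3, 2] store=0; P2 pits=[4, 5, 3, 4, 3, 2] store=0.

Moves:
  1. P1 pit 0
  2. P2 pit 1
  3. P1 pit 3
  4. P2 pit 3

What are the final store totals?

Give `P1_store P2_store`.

Answer: 1 2

Derivation:
Move 1: P1 pit0 -> P1=[0,6,5,6,4,3](0) P2=[4,5,3,4,3,2](0)
Move 2: P2 pit1 -> P1=[0,6,5,6,4,3](0) P2=[4,0,4,5,4,3](1)
Move 3: P1 pit3 -> P1=[0,6,5,0,5,4](1) P2=[5,1,5,5,4,3](1)
Move 4: P2 pit3 -> P1=[1,7,5,0,5,4](1) P2=[5,1,5,0,5,4](2)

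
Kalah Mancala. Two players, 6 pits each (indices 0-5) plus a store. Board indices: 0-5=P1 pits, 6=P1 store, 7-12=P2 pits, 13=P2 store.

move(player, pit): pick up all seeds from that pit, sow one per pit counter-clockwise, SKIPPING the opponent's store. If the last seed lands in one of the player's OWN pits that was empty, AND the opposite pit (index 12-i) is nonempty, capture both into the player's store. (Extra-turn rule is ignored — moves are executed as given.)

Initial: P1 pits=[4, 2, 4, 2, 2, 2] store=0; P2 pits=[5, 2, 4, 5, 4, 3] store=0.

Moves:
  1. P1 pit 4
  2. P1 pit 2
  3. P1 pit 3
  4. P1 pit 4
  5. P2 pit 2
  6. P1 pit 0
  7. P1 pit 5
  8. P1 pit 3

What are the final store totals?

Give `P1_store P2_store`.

Move 1: P1 pit4 -> P1=[4,2,4,2,0,3](1) P2=[5,2,4,5,4,3](0)
Move 2: P1 pit2 -> P1=[4,2,0,3,1,4](2) P2=[5,2,4,5,4,3](0)
Move 3: P1 pit3 -> P1=[4,2,0,0,2,5](3) P2=[5,2,4,5,4,3](0)
Move 4: P1 pit4 -> P1=[4,2,0,0,0,6](4) P2=[5,2,4,5,4,3](0)
Move 5: P2 pit2 -> P1=[4,2,0,0,0,6](4) P2=[5,2,0,6,5,4](1)
Move 6: P1 pit0 -> P1=[0,3,1,1,0,6](7) P2=[5,0,0,6,5,4](1)
Move 7: P1 pit5 -> P1=[0,3,1,1,0,0](8) P2=[6,1,1,7,6,4](1)
Move 8: P1 pit3 -> P1=[0,3,1,0,0,0](10) P2=[6,0,1,7,6,4](1)

Answer: 10 1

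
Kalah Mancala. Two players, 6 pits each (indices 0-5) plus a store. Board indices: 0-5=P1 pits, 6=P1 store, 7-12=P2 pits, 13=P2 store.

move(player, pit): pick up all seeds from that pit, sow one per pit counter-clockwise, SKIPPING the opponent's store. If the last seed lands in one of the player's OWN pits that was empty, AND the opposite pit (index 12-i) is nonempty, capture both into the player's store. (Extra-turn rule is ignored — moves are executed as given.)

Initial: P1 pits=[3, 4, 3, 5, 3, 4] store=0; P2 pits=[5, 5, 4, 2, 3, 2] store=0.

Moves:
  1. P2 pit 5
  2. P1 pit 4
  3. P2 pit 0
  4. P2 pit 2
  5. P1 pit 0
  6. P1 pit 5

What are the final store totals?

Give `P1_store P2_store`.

Move 1: P2 pit5 -> P1=[4,4,3,5,3,4](0) P2=[5,5,4,2,3,0](1)
Move 2: P1 pit4 -> P1=[4,4,3,5,0,5](1) P2=[6,5,4,2,3,0](1)
Move 3: P2 pit0 -> P1=[4,4,3,5,0,5](1) P2=[0,6,5,3,4,1](2)
Move 4: P2 pit2 -> P1=[5,4,3,5,0,5](1) P2=[0,6,0,4,5,2](3)
Move 5: P1 pit0 -> P1=[0,5,4,6,1,6](1) P2=[0,6,0,4,5,2](3)
Move 6: P1 pit5 -> P1=[0,5,4,6,1,0](2) P2=[1,7,1,5,6,2](3)

Answer: 2 3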